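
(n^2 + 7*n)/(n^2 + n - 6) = n*(n + 7)/(n^2 + n - 6)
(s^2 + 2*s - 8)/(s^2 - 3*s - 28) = (s - 2)/(s - 7)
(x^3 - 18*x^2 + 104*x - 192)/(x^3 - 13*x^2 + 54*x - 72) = (x - 8)/(x - 3)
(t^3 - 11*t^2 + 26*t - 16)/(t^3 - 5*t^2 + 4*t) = (t^2 - 10*t + 16)/(t*(t - 4))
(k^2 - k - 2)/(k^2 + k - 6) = (k + 1)/(k + 3)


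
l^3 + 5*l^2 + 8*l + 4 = (l + 1)*(l + 2)^2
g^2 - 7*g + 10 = (g - 5)*(g - 2)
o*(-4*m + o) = -4*m*o + o^2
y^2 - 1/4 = (y - 1/2)*(y + 1/2)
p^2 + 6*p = p*(p + 6)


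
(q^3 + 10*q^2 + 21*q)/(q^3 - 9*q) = (q + 7)/(q - 3)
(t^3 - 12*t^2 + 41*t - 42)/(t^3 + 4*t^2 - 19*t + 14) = (t^2 - 10*t + 21)/(t^2 + 6*t - 7)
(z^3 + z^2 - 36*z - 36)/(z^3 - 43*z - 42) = (z - 6)/(z - 7)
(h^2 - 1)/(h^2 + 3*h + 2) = (h - 1)/(h + 2)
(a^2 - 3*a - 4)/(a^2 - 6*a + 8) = (a + 1)/(a - 2)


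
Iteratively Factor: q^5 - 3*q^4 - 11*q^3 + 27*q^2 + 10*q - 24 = (q + 1)*(q^4 - 4*q^3 - 7*q^2 + 34*q - 24) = (q - 1)*(q + 1)*(q^3 - 3*q^2 - 10*q + 24) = (q - 1)*(q + 1)*(q + 3)*(q^2 - 6*q + 8) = (q - 2)*(q - 1)*(q + 1)*(q + 3)*(q - 4)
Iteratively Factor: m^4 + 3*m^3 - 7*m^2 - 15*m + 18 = (m + 3)*(m^3 - 7*m + 6) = (m - 2)*(m + 3)*(m^2 + 2*m - 3) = (m - 2)*(m - 1)*(m + 3)*(m + 3)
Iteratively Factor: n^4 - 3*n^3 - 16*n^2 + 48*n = (n)*(n^3 - 3*n^2 - 16*n + 48) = n*(n + 4)*(n^2 - 7*n + 12) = n*(n - 3)*(n + 4)*(n - 4)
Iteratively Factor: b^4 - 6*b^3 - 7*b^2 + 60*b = (b + 3)*(b^3 - 9*b^2 + 20*b) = b*(b + 3)*(b^2 - 9*b + 20) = b*(b - 4)*(b + 3)*(b - 5)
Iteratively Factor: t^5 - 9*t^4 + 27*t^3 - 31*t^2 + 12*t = (t - 1)*(t^4 - 8*t^3 + 19*t^2 - 12*t) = (t - 3)*(t - 1)*(t^3 - 5*t^2 + 4*t) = (t - 3)*(t - 1)^2*(t^2 - 4*t) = t*(t - 3)*(t - 1)^2*(t - 4)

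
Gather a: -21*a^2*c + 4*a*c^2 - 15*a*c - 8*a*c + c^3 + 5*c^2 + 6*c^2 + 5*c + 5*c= -21*a^2*c + a*(4*c^2 - 23*c) + c^3 + 11*c^2 + 10*c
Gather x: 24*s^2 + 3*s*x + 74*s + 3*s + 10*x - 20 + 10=24*s^2 + 77*s + x*(3*s + 10) - 10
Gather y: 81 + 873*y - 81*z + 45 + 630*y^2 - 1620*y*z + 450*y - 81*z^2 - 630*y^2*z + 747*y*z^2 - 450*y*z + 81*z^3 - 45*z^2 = y^2*(630 - 630*z) + y*(747*z^2 - 2070*z + 1323) + 81*z^3 - 126*z^2 - 81*z + 126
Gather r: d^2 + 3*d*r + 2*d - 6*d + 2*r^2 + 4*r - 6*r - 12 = d^2 - 4*d + 2*r^2 + r*(3*d - 2) - 12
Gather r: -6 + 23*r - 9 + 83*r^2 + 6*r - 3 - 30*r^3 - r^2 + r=-30*r^3 + 82*r^2 + 30*r - 18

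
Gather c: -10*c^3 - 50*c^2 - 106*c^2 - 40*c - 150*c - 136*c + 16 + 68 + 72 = -10*c^3 - 156*c^2 - 326*c + 156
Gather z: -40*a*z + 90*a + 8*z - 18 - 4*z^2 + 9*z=90*a - 4*z^2 + z*(17 - 40*a) - 18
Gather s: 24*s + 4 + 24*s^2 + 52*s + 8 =24*s^2 + 76*s + 12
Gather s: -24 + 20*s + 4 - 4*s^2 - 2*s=-4*s^2 + 18*s - 20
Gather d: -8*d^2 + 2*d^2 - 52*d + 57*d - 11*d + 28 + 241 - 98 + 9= -6*d^2 - 6*d + 180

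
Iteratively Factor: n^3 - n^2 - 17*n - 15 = (n + 1)*(n^2 - 2*n - 15) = (n + 1)*(n + 3)*(n - 5)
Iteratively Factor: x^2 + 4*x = (x + 4)*(x)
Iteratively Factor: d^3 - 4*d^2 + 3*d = (d - 1)*(d^2 - 3*d) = d*(d - 1)*(d - 3)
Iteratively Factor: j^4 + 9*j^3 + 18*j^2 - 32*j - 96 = (j + 3)*(j^3 + 6*j^2 - 32) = (j + 3)*(j + 4)*(j^2 + 2*j - 8) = (j + 3)*(j + 4)^2*(j - 2)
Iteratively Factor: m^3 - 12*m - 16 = (m - 4)*(m^2 + 4*m + 4) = (m - 4)*(m + 2)*(m + 2)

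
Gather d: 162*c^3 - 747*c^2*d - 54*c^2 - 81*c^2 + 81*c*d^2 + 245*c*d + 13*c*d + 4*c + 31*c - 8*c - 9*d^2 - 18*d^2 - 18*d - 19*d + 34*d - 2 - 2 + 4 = 162*c^3 - 135*c^2 + 27*c + d^2*(81*c - 27) + d*(-747*c^2 + 258*c - 3)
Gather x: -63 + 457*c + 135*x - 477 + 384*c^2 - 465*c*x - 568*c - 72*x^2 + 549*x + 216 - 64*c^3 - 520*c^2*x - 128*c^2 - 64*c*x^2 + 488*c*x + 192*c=-64*c^3 + 256*c^2 + 81*c + x^2*(-64*c - 72) + x*(-520*c^2 + 23*c + 684) - 324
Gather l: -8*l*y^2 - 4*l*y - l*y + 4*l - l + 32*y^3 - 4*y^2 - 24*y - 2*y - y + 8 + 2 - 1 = l*(-8*y^2 - 5*y + 3) + 32*y^3 - 4*y^2 - 27*y + 9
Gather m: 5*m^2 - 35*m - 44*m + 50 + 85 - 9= 5*m^2 - 79*m + 126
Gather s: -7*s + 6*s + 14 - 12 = 2 - s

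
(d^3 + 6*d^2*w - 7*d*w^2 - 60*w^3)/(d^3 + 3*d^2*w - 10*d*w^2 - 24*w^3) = (d + 5*w)/(d + 2*w)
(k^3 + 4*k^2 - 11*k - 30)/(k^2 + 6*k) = (k^3 + 4*k^2 - 11*k - 30)/(k*(k + 6))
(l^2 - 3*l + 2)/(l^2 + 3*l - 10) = (l - 1)/(l + 5)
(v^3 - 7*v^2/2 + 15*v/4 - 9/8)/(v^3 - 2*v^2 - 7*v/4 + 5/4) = (4*v^2 - 12*v + 9)/(2*(2*v^2 - 3*v - 5))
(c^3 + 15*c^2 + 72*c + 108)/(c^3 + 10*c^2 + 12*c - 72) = (c + 3)/(c - 2)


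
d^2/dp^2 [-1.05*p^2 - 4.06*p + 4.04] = -2.10000000000000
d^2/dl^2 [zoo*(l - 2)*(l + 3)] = nan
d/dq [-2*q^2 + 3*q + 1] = 3 - 4*q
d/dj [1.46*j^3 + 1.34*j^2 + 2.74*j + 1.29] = 4.38*j^2 + 2.68*j + 2.74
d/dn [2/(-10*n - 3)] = 20/(10*n + 3)^2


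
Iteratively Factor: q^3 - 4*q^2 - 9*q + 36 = (q - 4)*(q^2 - 9) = (q - 4)*(q - 3)*(q + 3)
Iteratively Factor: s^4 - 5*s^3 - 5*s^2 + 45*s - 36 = (s - 3)*(s^3 - 2*s^2 - 11*s + 12) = (s - 4)*(s - 3)*(s^2 + 2*s - 3) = (s - 4)*(s - 3)*(s - 1)*(s + 3)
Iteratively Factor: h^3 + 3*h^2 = (h + 3)*(h^2) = h*(h + 3)*(h)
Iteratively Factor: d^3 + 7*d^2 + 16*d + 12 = (d + 3)*(d^2 + 4*d + 4) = (d + 2)*(d + 3)*(d + 2)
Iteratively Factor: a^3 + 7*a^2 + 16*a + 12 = (a + 2)*(a^2 + 5*a + 6) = (a + 2)*(a + 3)*(a + 2)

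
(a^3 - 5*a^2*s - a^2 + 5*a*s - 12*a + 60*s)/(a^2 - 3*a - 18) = (a^2 - 5*a*s - 4*a + 20*s)/(a - 6)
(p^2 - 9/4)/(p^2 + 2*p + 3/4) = (2*p - 3)/(2*p + 1)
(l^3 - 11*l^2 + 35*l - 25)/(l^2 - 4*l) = (l^3 - 11*l^2 + 35*l - 25)/(l*(l - 4))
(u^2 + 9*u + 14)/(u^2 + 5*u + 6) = (u + 7)/(u + 3)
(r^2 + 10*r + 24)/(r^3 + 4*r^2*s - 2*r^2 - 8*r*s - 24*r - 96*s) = (r + 6)/(r^2 + 4*r*s - 6*r - 24*s)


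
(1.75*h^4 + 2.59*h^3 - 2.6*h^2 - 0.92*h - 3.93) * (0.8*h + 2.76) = 1.4*h^5 + 6.902*h^4 + 5.0684*h^3 - 7.912*h^2 - 5.6832*h - 10.8468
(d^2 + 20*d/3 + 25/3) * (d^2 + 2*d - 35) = d^4 + 26*d^3/3 - 40*d^2/3 - 650*d/3 - 875/3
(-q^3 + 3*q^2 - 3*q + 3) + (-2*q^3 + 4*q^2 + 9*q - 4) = -3*q^3 + 7*q^2 + 6*q - 1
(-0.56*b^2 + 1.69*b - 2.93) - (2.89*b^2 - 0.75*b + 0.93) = -3.45*b^2 + 2.44*b - 3.86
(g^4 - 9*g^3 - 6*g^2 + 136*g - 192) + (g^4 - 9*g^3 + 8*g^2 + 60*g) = 2*g^4 - 18*g^3 + 2*g^2 + 196*g - 192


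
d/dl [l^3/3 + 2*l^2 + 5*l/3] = l^2 + 4*l + 5/3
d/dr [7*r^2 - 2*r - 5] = 14*r - 2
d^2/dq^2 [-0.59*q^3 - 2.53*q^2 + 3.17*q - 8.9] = -3.54*q - 5.06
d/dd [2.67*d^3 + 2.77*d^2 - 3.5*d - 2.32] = 8.01*d^2 + 5.54*d - 3.5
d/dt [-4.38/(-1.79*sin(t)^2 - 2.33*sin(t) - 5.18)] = -(15.6804*sin(t) + 10.2054)*cos(t)/(1.79*sin(t)^2 + 2.33*sin(t) + 5.18)^2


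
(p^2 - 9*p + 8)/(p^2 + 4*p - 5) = (p - 8)/(p + 5)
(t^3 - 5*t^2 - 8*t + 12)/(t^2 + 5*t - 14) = (t^3 - 5*t^2 - 8*t + 12)/(t^2 + 5*t - 14)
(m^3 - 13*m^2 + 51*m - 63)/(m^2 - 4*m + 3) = (m^2 - 10*m + 21)/(m - 1)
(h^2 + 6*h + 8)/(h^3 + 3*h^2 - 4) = (h + 4)/(h^2 + h - 2)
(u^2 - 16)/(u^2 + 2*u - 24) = (u + 4)/(u + 6)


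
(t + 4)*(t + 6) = t^2 + 10*t + 24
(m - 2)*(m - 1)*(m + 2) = m^3 - m^2 - 4*m + 4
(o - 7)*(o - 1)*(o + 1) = o^3 - 7*o^2 - o + 7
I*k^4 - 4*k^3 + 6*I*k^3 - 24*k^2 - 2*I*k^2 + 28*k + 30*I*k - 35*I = (k + 7)*(k - I)*(k + 5*I)*(I*k - I)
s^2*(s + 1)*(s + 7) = s^4 + 8*s^3 + 7*s^2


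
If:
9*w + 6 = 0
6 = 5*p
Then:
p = 6/5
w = -2/3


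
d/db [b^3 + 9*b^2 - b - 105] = 3*b^2 + 18*b - 1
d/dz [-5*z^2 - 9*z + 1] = -10*z - 9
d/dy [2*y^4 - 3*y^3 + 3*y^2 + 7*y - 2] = 8*y^3 - 9*y^2 + 6*y + 7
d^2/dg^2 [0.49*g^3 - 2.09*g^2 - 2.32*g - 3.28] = 2.94*g - 4.18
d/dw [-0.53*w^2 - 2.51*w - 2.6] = -1.06*w - 2.51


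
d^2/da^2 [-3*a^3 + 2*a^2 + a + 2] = 4 - 18*a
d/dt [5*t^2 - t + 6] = 10*t - 1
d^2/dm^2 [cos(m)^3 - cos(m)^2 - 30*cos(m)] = 117*cos(m)/4 + 2*cos(2*m) - 9*cos(3*m)/4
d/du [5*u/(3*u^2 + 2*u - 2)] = 5*(-3*u^2 - 2)/(9*u^4 + 12*u^3 - 8*u^2 - 8*u + 4)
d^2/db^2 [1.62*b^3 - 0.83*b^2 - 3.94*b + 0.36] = 9.72*b - 1.66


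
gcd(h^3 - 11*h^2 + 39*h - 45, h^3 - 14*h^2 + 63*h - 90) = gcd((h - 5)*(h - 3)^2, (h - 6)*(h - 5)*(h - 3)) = h^2 - 8*h + 15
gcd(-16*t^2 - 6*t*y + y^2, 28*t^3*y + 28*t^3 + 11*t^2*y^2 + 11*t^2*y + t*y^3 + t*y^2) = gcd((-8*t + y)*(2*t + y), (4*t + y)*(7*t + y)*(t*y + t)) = 1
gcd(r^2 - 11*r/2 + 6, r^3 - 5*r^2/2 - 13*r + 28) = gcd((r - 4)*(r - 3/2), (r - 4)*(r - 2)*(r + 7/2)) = r - 4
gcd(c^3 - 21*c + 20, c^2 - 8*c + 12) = 1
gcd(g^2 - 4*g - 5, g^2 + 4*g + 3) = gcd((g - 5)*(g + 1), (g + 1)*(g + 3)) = g + 1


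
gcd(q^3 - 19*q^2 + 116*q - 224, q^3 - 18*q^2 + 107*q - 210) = q - 7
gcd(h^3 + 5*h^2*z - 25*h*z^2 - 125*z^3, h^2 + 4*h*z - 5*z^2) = h + 5*z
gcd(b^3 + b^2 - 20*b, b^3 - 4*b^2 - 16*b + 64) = b - 4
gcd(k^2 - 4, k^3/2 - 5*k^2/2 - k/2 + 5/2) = 1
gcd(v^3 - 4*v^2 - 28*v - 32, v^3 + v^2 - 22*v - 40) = v + 2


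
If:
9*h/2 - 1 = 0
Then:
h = 2/9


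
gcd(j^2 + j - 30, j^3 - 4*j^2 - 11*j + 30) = j - 5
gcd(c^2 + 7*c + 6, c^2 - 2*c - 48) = c + 6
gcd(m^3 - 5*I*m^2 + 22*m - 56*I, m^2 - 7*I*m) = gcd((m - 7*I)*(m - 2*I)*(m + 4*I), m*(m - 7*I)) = m - 7*I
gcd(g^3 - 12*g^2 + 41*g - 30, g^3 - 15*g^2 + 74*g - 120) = g^2 - 11*g + 30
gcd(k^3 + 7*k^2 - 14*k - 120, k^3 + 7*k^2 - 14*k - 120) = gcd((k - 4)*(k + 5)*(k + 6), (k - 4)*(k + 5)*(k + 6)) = k^3 + 7*k^2 - 14*k - 120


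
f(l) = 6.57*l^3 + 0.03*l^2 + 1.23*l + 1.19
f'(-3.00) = 178.44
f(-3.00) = -179.62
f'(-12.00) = 2838.75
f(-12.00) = -11362.21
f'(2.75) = 150.45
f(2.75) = 141.43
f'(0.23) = 2.29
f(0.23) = 1.55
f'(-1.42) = 40.89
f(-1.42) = -19.31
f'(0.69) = 10.66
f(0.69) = 4.21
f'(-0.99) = 20.49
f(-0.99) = -6.37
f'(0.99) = 20.61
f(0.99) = 8.81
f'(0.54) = 7.01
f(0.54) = 2.90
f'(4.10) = 332.80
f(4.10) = 459.55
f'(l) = 19.71*l^2 + 0.06*l + 1.23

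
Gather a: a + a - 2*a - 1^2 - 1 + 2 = 0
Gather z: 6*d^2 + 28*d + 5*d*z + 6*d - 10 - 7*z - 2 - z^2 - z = 6*d^2 + 34*d - z^2 + z*(5*d - 8) - 12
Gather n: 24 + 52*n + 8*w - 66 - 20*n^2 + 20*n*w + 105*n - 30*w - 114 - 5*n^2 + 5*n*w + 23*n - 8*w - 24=-25*n^2 + n*(25*w + 180) - 30*w - 180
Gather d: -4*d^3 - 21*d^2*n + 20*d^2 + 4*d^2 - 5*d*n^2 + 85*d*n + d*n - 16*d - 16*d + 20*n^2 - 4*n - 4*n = -4*d^3 + d^2*(24 - 21*n) + d*(-5*n^2 + 86*n - 32) + 20*n^2 - 8*n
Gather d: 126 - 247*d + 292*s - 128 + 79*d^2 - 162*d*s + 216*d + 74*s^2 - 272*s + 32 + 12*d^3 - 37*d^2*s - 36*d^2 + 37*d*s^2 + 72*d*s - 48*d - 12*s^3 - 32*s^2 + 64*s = 12*d^3 + d^2*(43 - 37*s) + d*(37*s^2 - 90*s - 79) - 12*s^3 + 42*s^2 + 84*s + 30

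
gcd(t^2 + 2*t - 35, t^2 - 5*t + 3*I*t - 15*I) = t - 5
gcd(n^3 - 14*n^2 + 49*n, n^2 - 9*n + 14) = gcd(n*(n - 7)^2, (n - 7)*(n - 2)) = n - 7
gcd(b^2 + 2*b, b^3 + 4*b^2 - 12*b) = b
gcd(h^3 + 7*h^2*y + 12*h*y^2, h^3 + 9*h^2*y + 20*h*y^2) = h^2 + 4*h*y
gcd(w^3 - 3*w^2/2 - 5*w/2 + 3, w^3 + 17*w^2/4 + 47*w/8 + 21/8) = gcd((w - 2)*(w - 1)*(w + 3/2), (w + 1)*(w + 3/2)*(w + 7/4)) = w + 3/2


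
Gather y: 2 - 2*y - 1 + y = 1 - y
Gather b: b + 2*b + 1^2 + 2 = 3*b + 3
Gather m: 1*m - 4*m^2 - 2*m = -4*m^2 - m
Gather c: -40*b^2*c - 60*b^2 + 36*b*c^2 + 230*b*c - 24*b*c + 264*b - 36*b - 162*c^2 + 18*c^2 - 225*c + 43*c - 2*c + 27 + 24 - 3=-60*b^2 + 228*b + c^2*(36*b - 144) + c*(-40*b^2 + 206*b - 184) + 48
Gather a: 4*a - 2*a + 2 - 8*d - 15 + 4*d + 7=2*a - 4*d - 6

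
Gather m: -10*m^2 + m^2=-9*m^2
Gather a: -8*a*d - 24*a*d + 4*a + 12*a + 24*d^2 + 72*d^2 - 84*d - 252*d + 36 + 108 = a*(16 - 32*d) + 96*d^2 - 336*d + 144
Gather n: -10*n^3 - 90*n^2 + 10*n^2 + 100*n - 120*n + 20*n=-10*n^3 - 80*n^2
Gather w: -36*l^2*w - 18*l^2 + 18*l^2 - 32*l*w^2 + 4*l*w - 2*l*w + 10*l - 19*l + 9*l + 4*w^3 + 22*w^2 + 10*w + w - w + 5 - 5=4*w^3 + w^2*(22 - 32*l) + w*(-36*l^2 + 2*l + 10)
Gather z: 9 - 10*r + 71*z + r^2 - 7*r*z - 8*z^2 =r^2 - 10*r - 8*z^2 + z*(71 - 7*r) + 9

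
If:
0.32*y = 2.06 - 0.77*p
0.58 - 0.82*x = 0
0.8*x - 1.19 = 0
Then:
No Solution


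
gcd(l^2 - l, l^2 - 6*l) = l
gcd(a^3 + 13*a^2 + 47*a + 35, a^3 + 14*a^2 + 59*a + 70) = a^2 + 12*a + 35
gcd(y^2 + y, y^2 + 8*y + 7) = y + 1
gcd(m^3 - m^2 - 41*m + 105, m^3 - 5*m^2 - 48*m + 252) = m + 7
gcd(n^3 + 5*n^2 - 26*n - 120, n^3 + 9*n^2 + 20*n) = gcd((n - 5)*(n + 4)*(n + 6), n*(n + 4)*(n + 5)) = n + 4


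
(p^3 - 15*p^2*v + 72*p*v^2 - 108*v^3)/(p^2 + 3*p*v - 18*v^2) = (p^2 - 12*p*v + 36*v^2)/(p + 6*v)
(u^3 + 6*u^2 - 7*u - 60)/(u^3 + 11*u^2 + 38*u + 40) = (u - 3)/(u + 2)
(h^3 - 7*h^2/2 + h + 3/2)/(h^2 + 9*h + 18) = (h^3 - 7*h^2/2 + h + 3/2)/(h^2 + 9*h + 18)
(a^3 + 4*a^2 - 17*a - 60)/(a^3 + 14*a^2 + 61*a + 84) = (a^2 + a - 20)/(a^2 + 11*a + 28)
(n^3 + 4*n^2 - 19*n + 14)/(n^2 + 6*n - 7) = n - 2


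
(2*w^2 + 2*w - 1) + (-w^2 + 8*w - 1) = w^2 + 10*w - 2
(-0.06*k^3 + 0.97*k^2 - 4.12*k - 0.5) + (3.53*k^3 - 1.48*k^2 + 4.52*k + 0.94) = 3.47*k^3 - 0.51*k^2 + 0.399999999999999*k + 0.44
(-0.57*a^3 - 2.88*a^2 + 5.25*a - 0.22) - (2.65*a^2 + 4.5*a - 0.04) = -0.57*a^3 - 5.53*a^2 + 0.75*a - 0.18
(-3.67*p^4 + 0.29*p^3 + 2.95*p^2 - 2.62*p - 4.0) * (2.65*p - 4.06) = -9.7255*p^5 + 15.6687*p^4 + 6.6401*p^3 - 18.92*p^2 + 0.0372000000000003*p + 16.24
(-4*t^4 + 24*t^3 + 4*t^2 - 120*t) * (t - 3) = -4*t^5 + 36*t^4 - 68*t^3 - 132*t^2 + 360*t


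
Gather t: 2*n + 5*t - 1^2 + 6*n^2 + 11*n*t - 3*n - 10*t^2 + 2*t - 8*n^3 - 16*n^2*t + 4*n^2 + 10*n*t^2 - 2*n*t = -8*n^3 + 10*n^2 - n + t^2*(10*n - 10) + t*(-16*n^2 + 9*n + 7) - 1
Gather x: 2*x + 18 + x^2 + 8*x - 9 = x^2 + 10*x + 9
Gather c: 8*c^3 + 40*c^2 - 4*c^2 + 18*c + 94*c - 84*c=8*c^3 + 36*c^2 + 28*c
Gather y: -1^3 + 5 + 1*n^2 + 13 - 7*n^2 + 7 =24 - 6*n^2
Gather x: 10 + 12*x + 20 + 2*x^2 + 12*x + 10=2*x^2 + 24*x + 40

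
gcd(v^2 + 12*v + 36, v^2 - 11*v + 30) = 1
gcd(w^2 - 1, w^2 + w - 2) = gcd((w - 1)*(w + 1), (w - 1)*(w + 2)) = w - 1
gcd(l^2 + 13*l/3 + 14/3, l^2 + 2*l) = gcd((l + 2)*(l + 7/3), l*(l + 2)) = l + 2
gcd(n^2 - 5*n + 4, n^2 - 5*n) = 1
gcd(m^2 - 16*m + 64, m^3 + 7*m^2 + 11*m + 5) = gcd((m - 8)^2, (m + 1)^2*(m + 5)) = 1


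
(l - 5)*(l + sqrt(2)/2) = l^2 - 5*l + sqrt(2)*l/2 - 5*sqrt(2)/2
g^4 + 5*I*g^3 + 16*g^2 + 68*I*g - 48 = (g - 4*I)*(g + I)*(g + 2*I)*(g + 6*I)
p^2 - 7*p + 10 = (p - 5)*(p - 2)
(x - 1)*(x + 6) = x^2 + 5*x - 6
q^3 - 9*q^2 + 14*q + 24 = (q - 6)*(q - 4)*(q + 1)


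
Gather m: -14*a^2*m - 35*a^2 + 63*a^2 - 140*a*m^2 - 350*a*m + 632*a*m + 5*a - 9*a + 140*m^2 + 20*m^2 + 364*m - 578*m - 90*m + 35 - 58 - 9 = 28*a^2 - 4*a + m^2*(160 - 140*a) + m*(-14*a^2 + 282*a - 304) - 32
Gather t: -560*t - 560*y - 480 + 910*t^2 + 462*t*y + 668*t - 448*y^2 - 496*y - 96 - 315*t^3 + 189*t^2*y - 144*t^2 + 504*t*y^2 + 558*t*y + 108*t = -315*t^3 + t^2*(189*y + 766) + t*(504*y^2 + 1020*y + 216) - 448*y^2 - 1056*y - 576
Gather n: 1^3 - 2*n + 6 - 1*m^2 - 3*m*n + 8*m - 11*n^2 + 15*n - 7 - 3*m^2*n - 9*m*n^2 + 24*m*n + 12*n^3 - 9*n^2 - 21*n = -m^2 + 8*m + 12*n^3 + n^2*(-9*m - 20) + n*(-3*m^2 + 21*m - 8)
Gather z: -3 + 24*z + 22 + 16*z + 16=40*z + 35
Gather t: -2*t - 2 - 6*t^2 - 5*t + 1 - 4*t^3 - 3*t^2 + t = -4*t^3 - 9*t^2 - 6*t - 1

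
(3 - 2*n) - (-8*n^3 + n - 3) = 8*n^3 - 3*n + 6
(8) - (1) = 7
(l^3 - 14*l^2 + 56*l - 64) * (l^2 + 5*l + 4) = l^5 - 9*l^4 - 10*l^3 + 160*l^2 - 96*l - 256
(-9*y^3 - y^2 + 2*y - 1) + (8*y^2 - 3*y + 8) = -9*y^3 + 7*y^2 - y + 7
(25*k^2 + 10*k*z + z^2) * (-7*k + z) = -175*k^3 - 45*k^2*z + 3*k*z^2 + z^3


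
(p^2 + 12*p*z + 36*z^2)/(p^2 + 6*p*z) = (p + 6*z)/p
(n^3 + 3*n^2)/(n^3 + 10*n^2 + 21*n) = n/(n + 7)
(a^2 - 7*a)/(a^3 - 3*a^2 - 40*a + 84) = a/(a^2 + 4*a - 12)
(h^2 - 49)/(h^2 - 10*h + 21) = (h + 7)/(h - 3)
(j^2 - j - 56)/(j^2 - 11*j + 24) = (j + 7)/(j - 3)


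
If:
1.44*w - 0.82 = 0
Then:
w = 0.57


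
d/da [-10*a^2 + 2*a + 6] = 2 - 20*a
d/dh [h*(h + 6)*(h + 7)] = 3*h^2 + 26*h + 42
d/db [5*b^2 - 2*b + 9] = 10*b - 2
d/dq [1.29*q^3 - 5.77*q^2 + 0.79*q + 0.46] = 3.87*q^2 - 11.54*q + 0.79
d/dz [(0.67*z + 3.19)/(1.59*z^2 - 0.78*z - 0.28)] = (-1.0653*z^2 - 10.1442*z + 2.3006)/(2.5281*z^4 - 2.4804*z^3 - 0.282*z^2 + 0.4368*z + 0.0784)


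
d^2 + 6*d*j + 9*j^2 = (d + 3*j)^2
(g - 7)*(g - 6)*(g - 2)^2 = g^4 - 17*g^3 + 98*g^2 - 220*g + 168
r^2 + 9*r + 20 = (r + 4)*(r + 5)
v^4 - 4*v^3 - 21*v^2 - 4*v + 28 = (v - 7)*(v - 1)*(v + 2)^2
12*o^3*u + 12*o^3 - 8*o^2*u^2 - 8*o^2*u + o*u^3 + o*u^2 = (-6*o + u)*(-2*o + u)*(o*u + o)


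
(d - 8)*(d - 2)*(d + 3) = d^3 - 7*d^2 - 14*d + 48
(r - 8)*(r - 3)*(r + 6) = r^3 - 5*r^2 - 42*r + 144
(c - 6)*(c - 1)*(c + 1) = c^3 - 6*c^2 - c + 6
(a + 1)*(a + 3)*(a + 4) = a^3 + 8*a^2 + 19*a + 12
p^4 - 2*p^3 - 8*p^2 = p^2*(p - 4)*(p + 2)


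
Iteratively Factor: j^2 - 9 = (j - 3)*(j + 3)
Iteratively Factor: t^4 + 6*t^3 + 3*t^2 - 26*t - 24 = (t + 3)*(t^3 + 3*t^2 - 6*t - 8) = (t - 2)*(t + 3)*(t^2 + 5*t + 4) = (t - 2)*(t + 1)*(t + 3)*(t + 4)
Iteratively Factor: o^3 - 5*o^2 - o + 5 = (o - 1)*(o^2 - 4*o - 5) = (o - 5)*(o - 1)*(o + 1)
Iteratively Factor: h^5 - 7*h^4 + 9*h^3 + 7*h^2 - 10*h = (h - 2)*(h^4 - 5*h^3 - h^2 + 5*h) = (h - 2)*(h + 1)*(h^3 - 6*h^2 + 5*h) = (h - 2)*(h - 1)*(h + 1)*(h^2 - 5*h) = h*(h - 2)*(h - 1)*(h + 1)*(h - 5)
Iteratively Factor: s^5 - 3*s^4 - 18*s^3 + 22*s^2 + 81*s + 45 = (s - 3)*(s^4 - 18*s^2 - 32*s - 15) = (s - 3)*(s + 1)*(s^3 - s^2 - 17*s - 15) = (s - 3)*(s + 1)*(s + 3)*(s^2 - 4*s - 5) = (s - 3)*(s + 1)^2*(s + 3)*(s - 5)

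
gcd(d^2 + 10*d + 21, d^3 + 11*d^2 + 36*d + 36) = d + 3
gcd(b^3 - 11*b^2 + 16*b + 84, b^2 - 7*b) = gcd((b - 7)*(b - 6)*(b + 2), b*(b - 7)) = b - 7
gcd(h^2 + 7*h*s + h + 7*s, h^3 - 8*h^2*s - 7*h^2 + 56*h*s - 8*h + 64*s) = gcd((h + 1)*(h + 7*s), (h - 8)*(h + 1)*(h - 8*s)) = h + 1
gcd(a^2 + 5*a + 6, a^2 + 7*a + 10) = a + 2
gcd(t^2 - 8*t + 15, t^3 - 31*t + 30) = t - 5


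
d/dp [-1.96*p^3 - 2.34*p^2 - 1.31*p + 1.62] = -5.88*p^2 - 4.68*p - 1.31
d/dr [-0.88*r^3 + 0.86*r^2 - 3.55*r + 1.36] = -2.64*r^2 + 1.72*r - 3.55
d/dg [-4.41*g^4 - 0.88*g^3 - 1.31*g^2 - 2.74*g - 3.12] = -17.64*g^3 - 2.64*g^2 - 2.62*g - 2.74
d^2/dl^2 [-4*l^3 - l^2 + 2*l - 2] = -24*l - 2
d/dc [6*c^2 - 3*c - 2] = 12*c - 3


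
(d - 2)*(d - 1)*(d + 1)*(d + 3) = d^4 + d^3 - 7*d^2 - d + 6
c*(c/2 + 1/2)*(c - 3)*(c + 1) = c^4/2 - c^3/2 - 5*c^2/2 - 3*c/2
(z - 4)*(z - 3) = z^2 - 7*z + 12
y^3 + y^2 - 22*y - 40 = (y - 5)*(y + 2)*(y + 4)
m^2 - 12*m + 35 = (m - 7)*(m - 5)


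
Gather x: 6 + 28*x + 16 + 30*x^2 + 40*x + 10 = 30*x^2 + 68*x + 32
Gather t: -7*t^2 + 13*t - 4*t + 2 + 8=-7*t^2 + 9*t + 10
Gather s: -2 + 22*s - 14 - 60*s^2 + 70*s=-60*s^2 + 92*s - 16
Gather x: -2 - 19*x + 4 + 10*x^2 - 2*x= 10*x^2 - 21*x + 2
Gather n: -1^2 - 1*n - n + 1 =-2*n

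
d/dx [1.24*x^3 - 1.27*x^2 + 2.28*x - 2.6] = 3.72*x^2 - 2.54*x + 2.28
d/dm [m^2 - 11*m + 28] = 2*m - 11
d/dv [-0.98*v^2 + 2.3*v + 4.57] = 2.3 - 1.96*v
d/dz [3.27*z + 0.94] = 3.27000000000000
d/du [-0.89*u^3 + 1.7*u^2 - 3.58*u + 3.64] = -2.67*u^2 + 3.4*u - 3.58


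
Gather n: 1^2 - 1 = 0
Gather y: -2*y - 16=-2*y - 16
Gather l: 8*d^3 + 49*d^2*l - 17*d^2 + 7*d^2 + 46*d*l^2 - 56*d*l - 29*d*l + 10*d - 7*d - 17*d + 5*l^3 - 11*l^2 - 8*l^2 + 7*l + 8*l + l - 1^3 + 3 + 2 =8*d^3 - 10*d^2 - 14*d + 5*l^3 + l^2*(46*d - 19) + l*(49*d^2 - 85*d + 16) + 4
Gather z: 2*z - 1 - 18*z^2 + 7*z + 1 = -18*z^2 + 9*z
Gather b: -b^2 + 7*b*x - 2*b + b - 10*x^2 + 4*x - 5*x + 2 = -b^2 + b*(7*x - 1) - 10*x^2 - x + 2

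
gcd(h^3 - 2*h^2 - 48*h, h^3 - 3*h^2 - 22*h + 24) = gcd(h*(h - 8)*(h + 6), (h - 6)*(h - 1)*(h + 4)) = 1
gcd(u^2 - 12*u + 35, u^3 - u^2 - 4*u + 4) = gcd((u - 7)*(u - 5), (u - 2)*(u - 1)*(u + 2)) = 1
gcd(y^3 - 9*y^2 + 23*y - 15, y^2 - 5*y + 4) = y - 1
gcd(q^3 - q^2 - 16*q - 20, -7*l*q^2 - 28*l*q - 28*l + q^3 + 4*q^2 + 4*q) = q^2 + 4*q + 4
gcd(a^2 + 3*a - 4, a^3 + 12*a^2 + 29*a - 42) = a - 1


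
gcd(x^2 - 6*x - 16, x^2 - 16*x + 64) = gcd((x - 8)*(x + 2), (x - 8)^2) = x - 8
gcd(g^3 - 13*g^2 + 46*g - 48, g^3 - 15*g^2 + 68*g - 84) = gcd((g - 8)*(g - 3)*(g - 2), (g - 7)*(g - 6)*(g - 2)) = g - 2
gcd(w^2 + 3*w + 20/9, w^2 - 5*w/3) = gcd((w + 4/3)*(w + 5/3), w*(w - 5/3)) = 1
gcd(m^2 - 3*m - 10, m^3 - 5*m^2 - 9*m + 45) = m - 5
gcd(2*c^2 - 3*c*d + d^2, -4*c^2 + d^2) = 2*c - d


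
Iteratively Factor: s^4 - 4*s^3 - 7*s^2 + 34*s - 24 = (s - 2)*(s^3 - 2*s^2 - 11*s + 12) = (s - 4)*(s - 2)*(s^2 + 2*s - 3) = (s - 4)*(s - 2)*(s + 3)*(s - 1)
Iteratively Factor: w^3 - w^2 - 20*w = (w - 5)*(w^2 + 4*w) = w*(w - 5)*(w + 4)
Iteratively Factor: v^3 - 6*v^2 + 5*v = (v - 5)*(v^2 - v) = (v - 5)*(v - 1)*(v)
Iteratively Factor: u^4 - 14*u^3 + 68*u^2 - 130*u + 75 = (u - 5)*(u^3 - 9*u^2 + 23*u - 15) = (u - 5)^2*(u^2 - 4*u + 3) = (u - 5)^2*(u - 1)*(u - 3)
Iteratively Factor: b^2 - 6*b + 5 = (b - 1)*(b - 5)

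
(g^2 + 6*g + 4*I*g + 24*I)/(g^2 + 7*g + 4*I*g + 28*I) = (g + 6)/(g + 7)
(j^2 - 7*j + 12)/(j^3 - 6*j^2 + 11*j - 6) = (j - 4)/(j^2 - 3*j + 2)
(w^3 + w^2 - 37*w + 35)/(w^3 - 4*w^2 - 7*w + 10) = (w + 7)/(w + 2)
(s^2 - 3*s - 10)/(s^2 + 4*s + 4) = (s - 5)/(s + 2)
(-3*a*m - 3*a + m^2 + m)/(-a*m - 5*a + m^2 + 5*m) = (3*a*m + 3*a - m^2 - m)/(a*m + 5*a - m^2 - 5*m)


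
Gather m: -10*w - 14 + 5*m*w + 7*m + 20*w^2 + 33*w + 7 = m*(5*w + 7) + 20*w^2 + 23*w - 7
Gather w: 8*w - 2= 8*w - 2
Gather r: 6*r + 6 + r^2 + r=r^2 + 7*r + 6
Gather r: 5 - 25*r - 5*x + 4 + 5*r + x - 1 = -20*r - 4*x + 8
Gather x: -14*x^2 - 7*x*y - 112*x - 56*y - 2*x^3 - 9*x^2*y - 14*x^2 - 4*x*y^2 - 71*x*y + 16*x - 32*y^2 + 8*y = -2*x^3 + x^2*(-9*y - 28) + x*(-4*y^2 - 78*y - 96) - 32*y^2 - 48*y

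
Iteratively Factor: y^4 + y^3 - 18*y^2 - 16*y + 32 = (y + 2)*(y^3 - y^2 - 16*y + 16) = (y - 4)*(y + 2)*(y^2 + 3*y - 4) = (y - 4)*(y - 1)*(y + 2)*(y + 4)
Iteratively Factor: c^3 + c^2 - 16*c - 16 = (c + 1)*(c^2 - 16) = (c - 4)*(c + 1)*(c + 4)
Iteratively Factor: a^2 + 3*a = (a + 3)*(a)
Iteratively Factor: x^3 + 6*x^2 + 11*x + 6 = (x + 2)*(x^2 + 4*x + 3) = (x + 2)*(x + 3)*(x + 1)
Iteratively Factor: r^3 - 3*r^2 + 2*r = (r)*(r^2 - 3*r + 2) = r*(r - 2)*(r - 1)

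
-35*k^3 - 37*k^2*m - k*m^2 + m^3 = (-7*k + m)*(k + m)*(5*k + m)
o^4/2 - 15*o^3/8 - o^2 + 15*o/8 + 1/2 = (o/2 + 1/2)*(o - 4)*(o - 1)*(o + 1/4)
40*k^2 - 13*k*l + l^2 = (-8*k + l)*(-5*k + l)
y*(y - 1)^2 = y^3 - 2*y^2 + y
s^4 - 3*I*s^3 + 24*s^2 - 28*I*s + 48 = (s - 6*I)*(s - 2*I)*(s + I)*(s + 4*I)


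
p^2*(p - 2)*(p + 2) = p^4 - 4*p^2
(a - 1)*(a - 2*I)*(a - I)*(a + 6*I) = a^4 - a^3 + 3*I*a^3 + 16*a^2 - 3*I*a^2 - 16*a - 12*I*a + 12*I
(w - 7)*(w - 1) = w^2 - 8*w + 7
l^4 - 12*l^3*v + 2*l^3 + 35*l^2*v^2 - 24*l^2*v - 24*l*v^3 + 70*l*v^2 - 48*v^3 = (l + 2)*(l - 8*v)*(l - 3*v)*(l - v)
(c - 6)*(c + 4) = c^2 - 2*c - 24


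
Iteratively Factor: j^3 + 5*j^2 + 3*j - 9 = (j - 1)*(j^2 + 6*j + 9) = (j - 1)*(j + 3)*(j + 3)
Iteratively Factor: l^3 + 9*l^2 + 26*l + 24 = (l + 4)*(l^2 + 5*l + 6) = (l + 2)*(l + 4)*(l + 3)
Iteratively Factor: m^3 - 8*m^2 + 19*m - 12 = (m - 3)*(m^2 - 5*m + 4) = (m - 3)*(m - 1)*(m - 4)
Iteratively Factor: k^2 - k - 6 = (k - 3)*(k + 2)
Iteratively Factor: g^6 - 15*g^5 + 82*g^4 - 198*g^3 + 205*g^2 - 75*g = (g - 5)*(g^5 - 10*g^4 + 32*g^3 - 38*g^2 + 15*g) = g*(g - 5)*(g^4 - 10*g^3 + 32*g^2 - 38*g + 15) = g*(g - 5)^2*(g^3 - 5*g^2 + 7*g - 3) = g*(g - 5)^2*(g - 1)*(g^2 - 4*g + 3) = g*(g - 5)^2*(g - 1)^2*(g - 3)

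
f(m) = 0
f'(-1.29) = 0.00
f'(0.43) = 0.00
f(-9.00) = 0.00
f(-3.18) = 0.00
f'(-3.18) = 0.00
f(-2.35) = 0.00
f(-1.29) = 0.00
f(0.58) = 0.00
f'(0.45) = 0.00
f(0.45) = 0.00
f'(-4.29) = 0.00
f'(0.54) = 0.00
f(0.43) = 0.00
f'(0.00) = 0.00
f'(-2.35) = 0.00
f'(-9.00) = 0.00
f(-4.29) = 0.00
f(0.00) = 0.00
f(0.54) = 0.00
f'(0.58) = 0.00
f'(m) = 0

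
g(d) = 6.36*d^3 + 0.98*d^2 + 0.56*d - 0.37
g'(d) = 19.08*d^2 + 1.96*d + 0.56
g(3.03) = 187.25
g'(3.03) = 181.67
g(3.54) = 296.03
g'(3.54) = 246.60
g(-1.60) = -24.81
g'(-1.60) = 46.27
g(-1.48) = -19.67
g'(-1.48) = 39.45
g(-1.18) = -10.12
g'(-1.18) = 24.81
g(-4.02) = -399.96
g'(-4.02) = 301.02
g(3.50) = 286.28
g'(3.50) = 241.15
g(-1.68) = -28.70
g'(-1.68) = 51.12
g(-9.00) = -4562.47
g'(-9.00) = 1528.40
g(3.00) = 181.85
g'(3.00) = 178.16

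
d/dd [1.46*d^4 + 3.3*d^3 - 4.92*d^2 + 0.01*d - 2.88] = 5.84*d^3 + 9.9*d^2 - 9.84*d + 0.01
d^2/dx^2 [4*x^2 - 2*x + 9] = 8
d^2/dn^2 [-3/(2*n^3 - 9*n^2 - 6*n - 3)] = 18*((2*n - 3)*(-2*n^3 + 9*n^2 + 6*n + 3) + 12*(-n^2 + 3*n + 1)^2)/(-2*n^3 + 9*n^2 + 6*n + 3)^3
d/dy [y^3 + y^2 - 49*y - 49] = 3*y^2 + 2*y - 49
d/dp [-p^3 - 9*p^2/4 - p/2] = -3*p^2 - 9*p/2 - 1/2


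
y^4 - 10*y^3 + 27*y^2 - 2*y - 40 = (y - 5)*(y - 4)*(y - 2)*(y + 1)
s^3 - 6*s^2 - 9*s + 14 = (s - 7)*(s - 1)*(s + 2)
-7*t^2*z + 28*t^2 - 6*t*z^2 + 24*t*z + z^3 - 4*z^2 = (-7*t + z)*(t + z)*(z - 4)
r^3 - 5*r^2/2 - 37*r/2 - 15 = (r - 6)*(r + 1)*(r + 5/2)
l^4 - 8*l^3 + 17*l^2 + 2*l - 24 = (l - 4)*(l - 3)*(l - 2)*(l + 1)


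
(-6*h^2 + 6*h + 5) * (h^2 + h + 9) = -6*h^4 - 43*h^2 + 59*h + 45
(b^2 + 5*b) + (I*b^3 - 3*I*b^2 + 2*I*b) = I*b^3 + b^2 - 3*I*b^2 + 5*b + 2*I*b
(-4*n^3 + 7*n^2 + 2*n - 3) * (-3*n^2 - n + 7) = 12*n^5 - 17*n^4 - 41*n^3 + 56*n^2 + 17*n - 21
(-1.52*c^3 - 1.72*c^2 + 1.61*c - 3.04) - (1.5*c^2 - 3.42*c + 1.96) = -1.52*c^3 - 3.22*c^2 + 5.03*c - 5.0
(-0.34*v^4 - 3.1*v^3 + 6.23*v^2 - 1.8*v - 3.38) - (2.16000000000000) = -0.34*v^4 - 3.1*v^3 + 6.23*v^2 - 1.8*v - 5.54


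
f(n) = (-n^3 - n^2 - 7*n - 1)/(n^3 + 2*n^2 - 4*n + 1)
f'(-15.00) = -0.01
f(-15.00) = -1.14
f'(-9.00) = -0.08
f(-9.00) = -1.34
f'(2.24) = 1.73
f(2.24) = -2.47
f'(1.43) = 16.88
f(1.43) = -6.97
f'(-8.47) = -0.09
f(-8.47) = -1.38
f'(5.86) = 0.06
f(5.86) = -1.12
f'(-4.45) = -2.26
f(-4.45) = -3.31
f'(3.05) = 0.55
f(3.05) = -1.68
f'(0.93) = 676.83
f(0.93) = 49.39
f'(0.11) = -30.72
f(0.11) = -3.05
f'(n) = (-3*n^2 - 4*n + 4)*(-n^3 - n^2 - 7*n - 1)/(n^3 + 2*n^2 - 4*n + 1)^2 + (-3*n^2 - 2*n - 7)/(n^3 + 2*n^2 - 4*n + 1) = (-n^4 + 22*n^3 + 18*n^2 + 2*n - 11)/(n^6 + 4*n^5 - 4*n^4 - 14*n^3 + 20*n^2 - 8*n + 1)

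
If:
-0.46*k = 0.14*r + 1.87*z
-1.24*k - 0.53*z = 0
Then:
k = -0.42741935483871*z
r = -11.9527649769585*z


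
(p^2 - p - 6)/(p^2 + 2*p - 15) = (p + 2)/(p + 5)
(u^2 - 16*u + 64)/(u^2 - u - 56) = (u - 8)/(u + 7)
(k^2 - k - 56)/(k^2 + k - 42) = (k - 8)/(k - 6)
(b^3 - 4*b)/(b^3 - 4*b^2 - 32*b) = (4 - b^2)/(-b^2 + 4*b + 32)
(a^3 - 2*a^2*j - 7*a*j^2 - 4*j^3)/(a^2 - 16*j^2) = (a^2 + 2*a*j + j^2)/(a + 4*j)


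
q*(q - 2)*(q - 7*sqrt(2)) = q^3 - 7*sqrt(2)*q^2 - 2*q^2 + 14*sqrt(2)*q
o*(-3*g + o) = -3*g*o + o^2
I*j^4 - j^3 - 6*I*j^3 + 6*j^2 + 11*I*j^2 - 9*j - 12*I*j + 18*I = (j - 3)^2*(j + 2*I)*(I*j + 1)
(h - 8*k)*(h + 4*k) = h^2 - 4*h*k - 32*k^2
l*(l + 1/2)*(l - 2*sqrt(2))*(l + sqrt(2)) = l^4 - sqrt(2)*l^3 + l^3/2 - 4*l^2 - sqrt(2)*l^2/2 - 2*l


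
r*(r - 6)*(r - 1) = r^3 - 7*r^2 + 6*r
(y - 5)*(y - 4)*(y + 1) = y^3 - 8*y^2 + 11*y + 20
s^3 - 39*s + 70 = (s - 5)*(s - 2)*(s + 7)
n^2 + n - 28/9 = (n - 4/3)*(n + 7/3)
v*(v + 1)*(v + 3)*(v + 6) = v^4 + 10*v^3 + 27*v^2 + 18*v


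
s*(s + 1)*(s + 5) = s^3 + 6*s^2 + 5*s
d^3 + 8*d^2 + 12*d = d*(d + 2)*(d + 6)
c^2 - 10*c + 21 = (c - 7)*(c - 3)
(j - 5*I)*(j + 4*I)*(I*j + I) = I*j^3 + j^2 + I*j^2 + j + 20*I*j + 20*I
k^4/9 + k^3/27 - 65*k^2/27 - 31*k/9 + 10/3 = (k/3 + 1)^2*(k - 5)*(k - 2/3)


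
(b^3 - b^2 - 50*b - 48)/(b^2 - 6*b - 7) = (b^2 - 2*b - 48)/(b - 7)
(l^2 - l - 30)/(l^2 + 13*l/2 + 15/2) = 2*(l - 6)/(2*l + 3)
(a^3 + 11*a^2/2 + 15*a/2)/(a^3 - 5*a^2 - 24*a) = (a + 5/2)/(a - 8)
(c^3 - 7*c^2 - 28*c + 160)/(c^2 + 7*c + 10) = (c^2 - 12*c + 32)/(c + 2)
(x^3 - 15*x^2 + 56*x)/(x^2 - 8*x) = x - 7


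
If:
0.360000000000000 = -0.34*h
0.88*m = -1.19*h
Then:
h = -1.06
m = 1.43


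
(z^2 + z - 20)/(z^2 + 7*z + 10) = (z - 4)/(z + 2)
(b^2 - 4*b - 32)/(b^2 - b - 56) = (b + 4)/(b + 7)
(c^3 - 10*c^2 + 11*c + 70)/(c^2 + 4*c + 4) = (c^2 - 12*c + 35)/(c + 2)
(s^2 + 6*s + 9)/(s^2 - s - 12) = (s + 3)/(s - 4)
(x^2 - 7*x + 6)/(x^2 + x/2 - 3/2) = 2*(x - 6)/(2*x + 3)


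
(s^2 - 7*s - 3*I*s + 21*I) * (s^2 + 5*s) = s^4 - 2*s^3 - 3*I*s^3 - 35*s^2 + 6*I*s^2 + 105*I*s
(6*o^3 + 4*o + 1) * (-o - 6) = -6*o^4 - 36*o^3 - 4*o^2 - 25*o - 6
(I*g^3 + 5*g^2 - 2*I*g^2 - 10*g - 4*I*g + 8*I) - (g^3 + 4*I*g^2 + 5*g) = -g^3 + I*g^3 + 5*g^2 - 6*I*g^2 - 15*g - 4*I*g + 8*I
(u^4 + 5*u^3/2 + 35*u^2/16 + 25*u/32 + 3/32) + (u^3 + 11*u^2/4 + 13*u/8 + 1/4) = u^4 + 7*u^3/2 + 79*u^2/16 + 77*u/32 + 11/32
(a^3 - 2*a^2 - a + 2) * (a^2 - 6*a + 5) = a^5 - 8*a^4 + 16*a^3 - 2*a^2 - 17*a + 10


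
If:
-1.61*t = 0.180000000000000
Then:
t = -0.11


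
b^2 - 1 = (b - 1)*(b + 1)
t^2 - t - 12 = (t - 4)*(t + 3)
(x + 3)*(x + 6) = x^2 + 9*x + 18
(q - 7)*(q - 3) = q^2 - 10*q + 21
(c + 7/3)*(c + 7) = c^2 + 28*c/3 + 49/3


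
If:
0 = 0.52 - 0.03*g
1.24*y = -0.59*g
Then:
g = 17.33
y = -8.25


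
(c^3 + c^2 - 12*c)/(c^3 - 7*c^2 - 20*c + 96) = c/(c - 8)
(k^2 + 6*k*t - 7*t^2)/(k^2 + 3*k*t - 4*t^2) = (k + 7*t)/(k + 4*t)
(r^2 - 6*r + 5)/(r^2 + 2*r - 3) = (r - 5)/(r + 3)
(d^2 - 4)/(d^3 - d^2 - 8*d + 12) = (d + 2)/(d^2 + d - 6)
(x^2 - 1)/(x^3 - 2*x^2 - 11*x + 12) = (x + 1)/(x^2 - x - 12)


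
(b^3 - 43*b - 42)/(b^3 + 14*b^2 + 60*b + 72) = (b^2 - 6*b - 7)/(b^2 + 8*b + 12)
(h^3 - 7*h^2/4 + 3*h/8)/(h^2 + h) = (8*h^2 - 14*h + 3)/(8*(h + 1))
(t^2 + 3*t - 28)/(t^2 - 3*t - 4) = (t + 7)/(t + 1)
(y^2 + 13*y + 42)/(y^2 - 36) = (y + 7)/(y - 6)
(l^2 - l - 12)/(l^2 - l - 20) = (-l^2 + l + 12)/(-l^2 + l + 20)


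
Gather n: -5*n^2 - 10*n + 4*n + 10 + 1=-5*n^2 - 6*n + 11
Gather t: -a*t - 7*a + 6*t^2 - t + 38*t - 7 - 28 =-7*a + 6*t^2 + t*(37 - a) - 35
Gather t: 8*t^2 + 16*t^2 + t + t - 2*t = 24*t^2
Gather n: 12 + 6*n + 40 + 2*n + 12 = 8*n + 64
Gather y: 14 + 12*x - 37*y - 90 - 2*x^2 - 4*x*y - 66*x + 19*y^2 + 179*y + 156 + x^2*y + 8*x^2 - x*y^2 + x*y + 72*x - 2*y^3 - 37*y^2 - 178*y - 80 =6*x^2 + 18*x - 2*y^3 + y^2*(-x - 18) + y*(x^2 - 3*x - 36)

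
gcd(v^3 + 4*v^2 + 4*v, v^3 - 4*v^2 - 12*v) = v^2 + 2*v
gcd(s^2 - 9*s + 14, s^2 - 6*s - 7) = s - 7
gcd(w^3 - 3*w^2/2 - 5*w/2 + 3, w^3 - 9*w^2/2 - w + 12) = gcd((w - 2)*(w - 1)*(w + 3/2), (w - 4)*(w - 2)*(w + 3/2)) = w^2 - w/2 - 3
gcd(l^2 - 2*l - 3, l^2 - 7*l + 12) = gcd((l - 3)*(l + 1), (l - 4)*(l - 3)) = l - 3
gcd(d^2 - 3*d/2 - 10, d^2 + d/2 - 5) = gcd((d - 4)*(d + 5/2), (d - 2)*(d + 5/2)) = d + 5/2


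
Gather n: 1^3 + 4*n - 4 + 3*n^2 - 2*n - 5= 3*n^2 + 2*n - 8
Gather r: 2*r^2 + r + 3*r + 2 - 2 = 2*r^2 + 4*r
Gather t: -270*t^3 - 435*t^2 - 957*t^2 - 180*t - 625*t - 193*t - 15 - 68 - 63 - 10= -270*t^3 - 1392*t^2 - 998*t - 156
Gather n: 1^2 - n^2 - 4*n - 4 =-n^2 - 4*n - 3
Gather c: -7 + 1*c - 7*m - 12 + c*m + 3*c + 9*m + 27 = c*(m + 4) + 2*m + 8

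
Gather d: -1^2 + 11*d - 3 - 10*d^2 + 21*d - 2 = -10*d^2 + 32*d - 6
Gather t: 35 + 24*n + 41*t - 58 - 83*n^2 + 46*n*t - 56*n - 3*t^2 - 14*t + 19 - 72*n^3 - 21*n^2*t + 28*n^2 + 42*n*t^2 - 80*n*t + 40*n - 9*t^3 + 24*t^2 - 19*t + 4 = -72*n^3 - 55*n^2 + 8*n - 9*t^3 + t^2*(42*n + 21) + t*(-21*n^2 - 34*n + 8)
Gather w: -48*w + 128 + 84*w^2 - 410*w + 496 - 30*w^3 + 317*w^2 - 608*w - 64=-30*w^3 + 401*w^2 - 1066*w + 560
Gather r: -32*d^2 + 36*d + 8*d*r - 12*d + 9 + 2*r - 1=-32*d^2 + 24*d + r*(8*d + 2) + 8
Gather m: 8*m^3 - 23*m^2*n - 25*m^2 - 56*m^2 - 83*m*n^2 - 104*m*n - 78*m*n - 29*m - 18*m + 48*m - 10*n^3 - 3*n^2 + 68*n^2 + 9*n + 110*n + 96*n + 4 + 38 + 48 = 8*m^3 + m^2*(-23*n - 81) + m*(-83*n^2 - 182*n + 1) - 10*n^3 + 65*n^2 + 215*n + 90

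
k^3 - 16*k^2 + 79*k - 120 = (k - 8)*(k - 5)*(k - 3)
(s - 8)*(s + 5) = s^2 - 3*s - 40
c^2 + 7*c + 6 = (c + 1)*(c + 6)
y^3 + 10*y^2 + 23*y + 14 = (y + 1)*(y + 2)*(y + 7)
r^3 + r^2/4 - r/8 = r*(r - 1/4)*(r + 1/2)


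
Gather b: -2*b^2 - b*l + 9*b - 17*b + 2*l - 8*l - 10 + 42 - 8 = -2*b^2 + b*(-l - 8) - 6*l + 24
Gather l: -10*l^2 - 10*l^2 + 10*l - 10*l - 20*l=-20*l^2 - 20*l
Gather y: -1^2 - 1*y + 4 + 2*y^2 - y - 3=2*y^2 - 2*y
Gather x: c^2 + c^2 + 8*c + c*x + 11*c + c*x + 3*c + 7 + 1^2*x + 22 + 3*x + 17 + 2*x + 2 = 2*c^2 + 22*c + x*(2*c + 6) + 48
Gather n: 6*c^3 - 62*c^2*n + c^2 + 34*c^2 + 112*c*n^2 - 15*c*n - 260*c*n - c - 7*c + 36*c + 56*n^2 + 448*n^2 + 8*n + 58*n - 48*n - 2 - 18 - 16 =6*c^3 + 35*c^2 + 28*c + n^2*(112*c + 504) + n*(-62*c^2 - 275*c + 18) - 36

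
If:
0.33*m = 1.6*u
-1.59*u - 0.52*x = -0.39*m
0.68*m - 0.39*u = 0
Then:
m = 0.00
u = 0.00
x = 0.00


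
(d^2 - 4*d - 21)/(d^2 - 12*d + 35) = (d + 3)/(d - 5)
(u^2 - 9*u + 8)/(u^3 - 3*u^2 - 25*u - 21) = (-u^2 + 9*u - 8)/(-u^3 + 3*u^2 + 25*u + 21)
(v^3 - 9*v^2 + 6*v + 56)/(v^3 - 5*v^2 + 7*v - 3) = (v^3 - 9*v^2 + 6*v + 56)/(v^3 - 5*v^2 + 7*v - 3)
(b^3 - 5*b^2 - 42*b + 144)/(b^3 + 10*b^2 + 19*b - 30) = (b^2 - 11*b + 24)/(b^2 + 4*b - 5)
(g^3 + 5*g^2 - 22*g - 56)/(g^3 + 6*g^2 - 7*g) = (g^2 - 2*g - 8)/(g*(g - 1))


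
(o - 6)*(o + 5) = o^2 - o - 30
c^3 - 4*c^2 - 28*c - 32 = (c - 8)*(c + 2)^2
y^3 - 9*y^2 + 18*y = y*(y - 6)*(y - 3)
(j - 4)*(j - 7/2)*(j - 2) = j^3 - 19*j^2/2 + 29*j - 28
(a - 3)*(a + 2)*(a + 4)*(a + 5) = a^4 + 8*a^3 + 5*a^2 - 74*a - 120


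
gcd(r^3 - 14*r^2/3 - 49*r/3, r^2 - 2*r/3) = r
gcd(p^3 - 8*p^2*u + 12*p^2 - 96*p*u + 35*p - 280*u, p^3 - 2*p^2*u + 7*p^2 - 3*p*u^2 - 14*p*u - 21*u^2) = p + 7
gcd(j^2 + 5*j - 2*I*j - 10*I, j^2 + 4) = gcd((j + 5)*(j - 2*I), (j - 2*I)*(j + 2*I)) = j - 2*I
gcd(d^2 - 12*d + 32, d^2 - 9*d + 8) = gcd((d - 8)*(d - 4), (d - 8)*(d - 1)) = d - 8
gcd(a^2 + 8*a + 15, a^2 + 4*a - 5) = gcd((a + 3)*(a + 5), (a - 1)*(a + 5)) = a + 5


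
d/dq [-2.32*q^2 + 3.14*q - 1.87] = 3.14 - 4.64*q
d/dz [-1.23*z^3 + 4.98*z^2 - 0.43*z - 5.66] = -3.69*z^2 + 9.96*z - 0.43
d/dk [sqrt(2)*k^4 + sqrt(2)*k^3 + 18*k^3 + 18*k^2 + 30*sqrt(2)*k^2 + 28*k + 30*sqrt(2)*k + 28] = 4*sqrt(2)*k^3 + 3*sqrt(2)*k^2 + 54*k^2 + 36*k + 60*sqrt(2)*k + 28 + 30*sqrt(2)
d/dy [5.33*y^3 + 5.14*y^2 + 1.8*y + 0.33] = 15.99*y^2 + 10.28*y + 1.8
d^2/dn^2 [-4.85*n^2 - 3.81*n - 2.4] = -9.70000000000000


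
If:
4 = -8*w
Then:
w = -1/2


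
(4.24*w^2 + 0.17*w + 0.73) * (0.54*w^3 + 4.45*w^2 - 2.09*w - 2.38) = 2.2896*w^5 + 18.9598*w^4 - 7.7109*w^3 - 7.198*w^2 - 1.9303*w - 1.7374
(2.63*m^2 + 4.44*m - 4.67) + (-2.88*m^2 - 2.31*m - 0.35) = -0.25*m^2 + 2.13*m - 5.02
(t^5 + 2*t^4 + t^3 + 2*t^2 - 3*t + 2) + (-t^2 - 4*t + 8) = t^5 + 2*t^4 + t^3 + t^2 - 7*t + 10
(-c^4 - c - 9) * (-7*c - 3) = 7*c^5 + 3*c^4 + 7*c^2 + 66*c + 27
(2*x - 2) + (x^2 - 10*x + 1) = x^2 - 8*x - 1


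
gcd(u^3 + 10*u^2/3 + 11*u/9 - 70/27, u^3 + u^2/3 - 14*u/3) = u + 7/3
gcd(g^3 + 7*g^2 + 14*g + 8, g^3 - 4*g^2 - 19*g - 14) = g^2 + 3*g + 2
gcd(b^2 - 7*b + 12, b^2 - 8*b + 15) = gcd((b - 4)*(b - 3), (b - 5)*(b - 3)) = b - 3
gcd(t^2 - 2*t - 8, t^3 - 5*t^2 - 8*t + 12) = t + 2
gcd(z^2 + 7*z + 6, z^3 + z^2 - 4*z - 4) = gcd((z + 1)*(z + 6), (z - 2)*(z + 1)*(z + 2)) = z + 1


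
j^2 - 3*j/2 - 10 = (j - 4)*(j + 5/2)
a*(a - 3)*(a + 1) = a^3 - 2*a^2 - 3*a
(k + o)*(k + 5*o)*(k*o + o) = k^3*o + 6*k^2*o^2 + k^2*o + 5*k*o^3 + 6*k*o^2 + 5*o^3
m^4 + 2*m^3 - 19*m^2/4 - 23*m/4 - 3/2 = (m - 2)*(m + 1/2)^2*(m + 3)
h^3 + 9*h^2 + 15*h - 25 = (h - 1)*(h + 5)^2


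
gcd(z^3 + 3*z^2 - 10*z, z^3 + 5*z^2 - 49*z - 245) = z + 5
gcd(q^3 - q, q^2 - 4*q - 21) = 1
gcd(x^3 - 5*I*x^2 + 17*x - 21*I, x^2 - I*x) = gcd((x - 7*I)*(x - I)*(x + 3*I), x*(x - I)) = x - I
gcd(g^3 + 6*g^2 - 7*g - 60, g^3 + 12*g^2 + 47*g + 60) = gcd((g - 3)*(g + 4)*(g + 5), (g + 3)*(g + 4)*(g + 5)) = g^2 + 9*g + 20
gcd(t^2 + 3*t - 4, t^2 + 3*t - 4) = t^2 + 3*t - 4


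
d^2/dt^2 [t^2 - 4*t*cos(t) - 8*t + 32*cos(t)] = 4*t*cos(t) + 8*sin(t) - 32*cos(t) + 2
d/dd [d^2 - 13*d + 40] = 2*d - 13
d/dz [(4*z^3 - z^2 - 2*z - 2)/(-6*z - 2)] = (-24*z^3 - 9*z^2 + 2*z - 4)/(2*(9*z^2 + 6*z + 1))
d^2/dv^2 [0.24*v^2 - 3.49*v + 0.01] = 0.480000000000000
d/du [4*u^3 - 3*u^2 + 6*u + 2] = 12*u^2 - 6*u + 6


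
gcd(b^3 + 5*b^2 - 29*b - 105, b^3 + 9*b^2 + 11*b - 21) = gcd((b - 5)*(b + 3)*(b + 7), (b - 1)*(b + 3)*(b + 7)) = b^2 + 10*b + 21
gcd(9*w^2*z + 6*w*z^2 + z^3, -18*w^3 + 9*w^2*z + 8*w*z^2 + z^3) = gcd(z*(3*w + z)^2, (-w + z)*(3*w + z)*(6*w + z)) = 3*w + z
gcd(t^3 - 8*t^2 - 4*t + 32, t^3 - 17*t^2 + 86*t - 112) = t^2 - 10*t + 16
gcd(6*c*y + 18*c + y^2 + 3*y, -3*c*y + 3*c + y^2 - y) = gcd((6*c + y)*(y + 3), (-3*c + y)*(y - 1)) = 1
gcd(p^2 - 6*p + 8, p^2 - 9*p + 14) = p - 2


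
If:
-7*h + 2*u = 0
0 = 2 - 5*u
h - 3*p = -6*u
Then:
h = 4/35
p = 88/105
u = 2/5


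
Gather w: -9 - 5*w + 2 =-5*w - 7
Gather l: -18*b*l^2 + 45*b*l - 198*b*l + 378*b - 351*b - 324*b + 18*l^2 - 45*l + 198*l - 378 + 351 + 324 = -297*b + l^2*(18 - 18*b) + l*(153 - 153*b) + 297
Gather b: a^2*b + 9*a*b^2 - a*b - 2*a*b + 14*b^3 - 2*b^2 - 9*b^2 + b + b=14*b^3 + b^2*(9*a - 11) + b*(a^2 - 3*a + 2)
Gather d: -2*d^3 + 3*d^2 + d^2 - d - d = -2*d^3 + 4*d^2 - 2*d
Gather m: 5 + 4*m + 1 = 4*m + 6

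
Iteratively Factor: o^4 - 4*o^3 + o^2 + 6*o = (o - 3)*(o^3 - o^2 - 2*o) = (o - 3)*(o - 2)*(o^2 + o) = o*(o - 3)*(o - 2)*(o + 1)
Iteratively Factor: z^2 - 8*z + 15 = (z - 5)*(z - 3)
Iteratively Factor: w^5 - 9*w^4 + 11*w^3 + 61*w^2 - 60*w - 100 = (w - 5)*(w^4 - 4*w^3 - 9*w^2 + 16*w + 20) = (w - 5)*(w - 2)*(w^3 - 2*w^2 - 13*w - 10) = (w - 5)*(w - 2)*(w + 1)*(w^2 - 3*w - 10) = (w - 5)^2*(w - 2)*(w + 1)*(w + 2)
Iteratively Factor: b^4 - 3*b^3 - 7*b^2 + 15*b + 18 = (b + 2)*(b^3 - 5*b^2 + 3*b + 9) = (b - 3)*(b + 2)*(b^2 - 2*b - 3) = (b - 3)^2*(b + 2)*(b + 1)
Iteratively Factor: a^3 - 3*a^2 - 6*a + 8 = (a - 4)*(a^2 + a - 2) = (a - 4)*(a + 2)*(a - 1)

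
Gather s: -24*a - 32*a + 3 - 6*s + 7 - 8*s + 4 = -56*a - 14*s + 14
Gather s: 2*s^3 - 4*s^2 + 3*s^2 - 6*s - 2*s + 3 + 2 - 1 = 2*s^3 - s^2 - 8*s + 4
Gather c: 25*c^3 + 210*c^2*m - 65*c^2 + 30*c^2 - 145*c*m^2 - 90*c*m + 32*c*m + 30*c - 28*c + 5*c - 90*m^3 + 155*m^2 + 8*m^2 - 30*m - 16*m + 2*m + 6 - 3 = 25*c^3 + c^2*(210*m - 35) + c*(-145*m^2 - 58*m + 7) - 90*m^3 + 163*m^2 - 44*m + 3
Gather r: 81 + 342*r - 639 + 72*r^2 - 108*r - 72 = 72*r^2 + 234*r - 630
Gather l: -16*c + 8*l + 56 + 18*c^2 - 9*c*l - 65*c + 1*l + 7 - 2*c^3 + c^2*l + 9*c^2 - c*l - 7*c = -2*c^3 + 27*c^2 - 88*c + l*(c^2 - 10*c + 9) + 63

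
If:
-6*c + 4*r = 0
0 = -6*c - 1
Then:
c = -1/6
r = -1/4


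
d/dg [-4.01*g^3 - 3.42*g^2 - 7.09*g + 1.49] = -12.03*g^2 - 6.84*g - 7.09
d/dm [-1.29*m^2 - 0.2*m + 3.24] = -2.58*m - 0.2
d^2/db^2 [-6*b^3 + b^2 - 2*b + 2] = 2 - 36*b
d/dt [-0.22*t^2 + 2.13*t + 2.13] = 2.13 - 0.44*t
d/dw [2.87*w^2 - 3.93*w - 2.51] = 5.74*w - 3.93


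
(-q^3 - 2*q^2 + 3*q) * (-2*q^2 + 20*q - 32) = 2*q^5 - 16*q^4 - 14*q^3 + 124*q^2 - 96*q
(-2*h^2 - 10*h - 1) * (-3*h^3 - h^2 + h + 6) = 6*h^5 + 32*h^4 + 11*h^3 - 21*h^2 - 61*h - 6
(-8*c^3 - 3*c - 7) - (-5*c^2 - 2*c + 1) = -8*c^3 + 5*c^2 - c - 8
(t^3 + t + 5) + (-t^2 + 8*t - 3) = t^3 - t^2 + 9*t + 2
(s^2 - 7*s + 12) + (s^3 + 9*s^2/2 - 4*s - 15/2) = s^3 + 11*s^2/2 - 11*s + 9/2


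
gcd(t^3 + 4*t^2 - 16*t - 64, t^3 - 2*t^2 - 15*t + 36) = t + 4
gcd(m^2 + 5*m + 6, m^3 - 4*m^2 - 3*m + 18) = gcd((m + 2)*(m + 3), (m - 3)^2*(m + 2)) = m + 2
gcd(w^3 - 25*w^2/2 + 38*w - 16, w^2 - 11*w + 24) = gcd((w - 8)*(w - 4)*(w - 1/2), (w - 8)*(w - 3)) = w - 8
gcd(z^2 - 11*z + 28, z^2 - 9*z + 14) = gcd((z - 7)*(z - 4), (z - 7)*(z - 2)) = z - 7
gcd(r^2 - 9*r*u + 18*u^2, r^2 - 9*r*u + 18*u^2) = r^2 - 9*r*u + 18*u^2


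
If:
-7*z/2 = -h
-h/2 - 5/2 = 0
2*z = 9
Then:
No Solution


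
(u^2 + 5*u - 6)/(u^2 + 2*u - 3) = (u + 6)/(u + 3)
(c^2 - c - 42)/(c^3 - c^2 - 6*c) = (-c^2 + c + 42)/(c*(-c^2 + c + 6))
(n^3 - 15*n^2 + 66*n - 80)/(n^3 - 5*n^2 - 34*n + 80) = (n - 5)/(n + 5)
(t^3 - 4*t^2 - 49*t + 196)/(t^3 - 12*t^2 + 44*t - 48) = (t^2 - 49)/(t^2 - 8*t + 12)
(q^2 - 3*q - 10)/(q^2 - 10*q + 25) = (q + 2)/(q - 5)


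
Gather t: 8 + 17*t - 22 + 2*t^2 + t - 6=2*t^2 + 18*t - 20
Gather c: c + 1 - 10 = c - 9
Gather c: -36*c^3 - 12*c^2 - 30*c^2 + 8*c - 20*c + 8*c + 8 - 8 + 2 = -36*c^3 - 42*c^2 - 4*c + 2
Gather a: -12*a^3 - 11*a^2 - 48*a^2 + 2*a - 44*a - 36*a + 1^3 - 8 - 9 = -12*a^3 - 59*a^2 - 78*a - 16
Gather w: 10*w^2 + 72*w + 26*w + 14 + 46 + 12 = 10*w^2 + 98*w + 72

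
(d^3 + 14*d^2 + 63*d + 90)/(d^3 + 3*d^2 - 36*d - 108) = (d + 5)/(d - 6)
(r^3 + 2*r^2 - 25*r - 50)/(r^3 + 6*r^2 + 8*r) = (r^2 - 25)/(r*(r + 4))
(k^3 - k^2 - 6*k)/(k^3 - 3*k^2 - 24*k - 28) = k*(k - 3)/(k^2 - 5*k - 14)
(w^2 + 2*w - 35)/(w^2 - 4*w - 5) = (w + 7)/(w + 1)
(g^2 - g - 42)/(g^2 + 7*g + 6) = (g - 7)/(g + 1)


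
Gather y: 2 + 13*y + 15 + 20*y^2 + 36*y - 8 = 20*y^2 + 49*y + 9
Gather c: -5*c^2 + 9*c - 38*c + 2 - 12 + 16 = -5*c^2 - 29*c + 6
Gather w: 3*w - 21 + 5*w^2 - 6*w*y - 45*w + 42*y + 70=5*w^2 + w*(-6*y - 42) + 42*y + 49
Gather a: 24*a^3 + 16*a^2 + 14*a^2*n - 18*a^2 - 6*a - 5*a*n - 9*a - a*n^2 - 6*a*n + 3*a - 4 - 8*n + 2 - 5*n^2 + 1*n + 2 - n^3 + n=24*a^3 + a^2*(14*n - 2) + a*(-n^2 - 11*n - 12) - n^3 - 5*n^2 - 6*n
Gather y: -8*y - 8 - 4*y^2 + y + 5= -4*y^2 - 7*y - 3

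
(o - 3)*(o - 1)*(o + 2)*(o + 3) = o^4 + o^3 - 11*o^2 - 9*o + 18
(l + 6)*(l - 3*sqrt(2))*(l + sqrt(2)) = l^3 - 2*sqrt(2)*l^2 + 6*l^2 - 12*sqrt(2)*l - 6*l - 36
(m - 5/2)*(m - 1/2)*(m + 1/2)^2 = m^4 - 2*m^3 - 3*m^2/2 + m/2 + 5/16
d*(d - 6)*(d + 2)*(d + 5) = d^4 + d^3 - 32*d^2 - 60*d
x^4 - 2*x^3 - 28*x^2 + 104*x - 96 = (x - 4)*(x - 2)^2*(x + 6)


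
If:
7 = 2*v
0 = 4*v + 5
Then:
No Solution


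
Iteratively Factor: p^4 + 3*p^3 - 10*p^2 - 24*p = (p + 2)*(p^3 + p^2 - 12*p) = (p + 2)*(p + 4)*(p^2 - 3*p) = (p - 3)*(p + 2)*(p + 4)*(p)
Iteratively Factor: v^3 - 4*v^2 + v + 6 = (v + 1)*(v^2 - 5*v + 6) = (v - 3)*(v + 1)*(v - 2)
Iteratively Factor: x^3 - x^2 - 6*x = (x + 2)*(x^2 - 3*x) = (x - 3)*(x + 2)*(x)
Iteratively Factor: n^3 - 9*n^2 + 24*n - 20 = (n - 5)*(n^2 - 4*n + 4) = (n - 5)*(n - 2)*(n - 2)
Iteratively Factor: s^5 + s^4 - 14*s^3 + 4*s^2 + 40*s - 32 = (s - 1)*(s^4 + 2*s^3 - 12*s^2 - 8*s + 32) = (s - 2)*(s - 1)*(s^3 + 4*s^2 - 4*s - 16) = (s - 2)^2*(s - 1)*(s^2 + 6*s + 8) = (s - 2)^2*(s - 1)*(s + 4)*(s + 2)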